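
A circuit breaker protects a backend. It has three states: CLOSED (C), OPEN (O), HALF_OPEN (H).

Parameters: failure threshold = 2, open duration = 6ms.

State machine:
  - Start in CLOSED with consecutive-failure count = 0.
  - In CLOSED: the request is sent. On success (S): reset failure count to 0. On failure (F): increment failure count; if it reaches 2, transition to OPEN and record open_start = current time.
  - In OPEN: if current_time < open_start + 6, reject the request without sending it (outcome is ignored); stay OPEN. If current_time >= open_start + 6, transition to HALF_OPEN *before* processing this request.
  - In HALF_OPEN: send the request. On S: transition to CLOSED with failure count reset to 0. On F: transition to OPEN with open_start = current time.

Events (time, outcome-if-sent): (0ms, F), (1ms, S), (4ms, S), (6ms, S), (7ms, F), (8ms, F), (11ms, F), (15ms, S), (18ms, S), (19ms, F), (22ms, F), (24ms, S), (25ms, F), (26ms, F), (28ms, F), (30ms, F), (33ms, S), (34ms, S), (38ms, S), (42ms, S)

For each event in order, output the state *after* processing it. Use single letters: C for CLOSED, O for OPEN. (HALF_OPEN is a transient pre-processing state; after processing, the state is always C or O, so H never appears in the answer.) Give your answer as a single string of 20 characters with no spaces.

State after each event:
  event#1 t=0ms outcome=F: state=CLOSED
  event#2 t=1ms outcome=S: state=CLOSED
  event#3 t=4ms outcome=S: state=CLOSED
  event#4 t=6ms outcome=S: state=CLOSED
  event#5 t=7ms outcome=F: state=CLOSED
  event#6 t=8ms outcome=F: state=OPEN
  event#7 t=11ms outcome=F: state=OPEN
  event#8 t=15ms outcome=S: state=CLOSED
  event#9 t=18ms outcome=S: state=CLOSED
  event#10 t=19ms outcome=F: state=CLOSED
  event#11 t=22ms outcome=F: state=OPEN
  event#12 t=24ms outcome=S: state=OPEN
  event#13 t=25ms outcome=F: state=OPEN
  event#14 t=26ms outcome=F: state=OPEN
  event#15 t=28ms outcome=F: state=OPEN
  event#16 t=30ms outcome=F: state=OPEN
  event#17 t=33ms outcome=S: state=OPEN
  event#18 t=34ms outcome=S: state=CLOSED
  event#19 t=38ms outcome=S: state=CLOSED
  event#20 t=42ms outcome=S: state=CLOSED

Answer: CCCCCOOCCCOOOOOOOCCC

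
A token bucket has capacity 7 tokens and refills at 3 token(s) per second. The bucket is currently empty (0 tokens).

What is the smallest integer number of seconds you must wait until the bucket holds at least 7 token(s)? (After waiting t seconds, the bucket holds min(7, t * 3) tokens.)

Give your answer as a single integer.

Need t * 3 >= 7, so t >= 7/3.
Smallest integer t = ceil(7/3) = 3.

Answer: 3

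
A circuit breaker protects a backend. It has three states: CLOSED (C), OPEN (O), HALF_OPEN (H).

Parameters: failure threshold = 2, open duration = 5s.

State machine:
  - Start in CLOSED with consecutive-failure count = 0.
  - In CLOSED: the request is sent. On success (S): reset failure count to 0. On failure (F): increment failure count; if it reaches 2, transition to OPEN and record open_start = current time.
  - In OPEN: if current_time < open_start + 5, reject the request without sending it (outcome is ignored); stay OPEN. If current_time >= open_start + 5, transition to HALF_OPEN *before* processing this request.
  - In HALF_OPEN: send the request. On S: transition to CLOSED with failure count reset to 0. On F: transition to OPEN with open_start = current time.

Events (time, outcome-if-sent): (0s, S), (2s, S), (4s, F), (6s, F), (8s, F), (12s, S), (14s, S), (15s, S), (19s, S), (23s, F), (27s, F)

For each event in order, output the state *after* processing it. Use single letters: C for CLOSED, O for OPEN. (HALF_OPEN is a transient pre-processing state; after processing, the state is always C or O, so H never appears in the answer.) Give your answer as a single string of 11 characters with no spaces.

Answer: CCCOOCCCCCO

Derivation:
State after each event:
  event#1 t=0s outcome=S: state=CLOSED
  event#2 t=2s outcome=S: state=CLOSED
  event#3 t=4s outcome=F: state=CLOSED
  event#4 t=6s outcome=F: state=OPEN
  event#5 t=8s outcome=F: state=OPEN
  event#6 t=12s outcome=S: state=CLOSED
  event#7 t=14s outcome=S: state=CLOSED
  event#8 t=15s outcome=S: state=CLOSED
  event#9 t=19s outcome=S: state=CLOSED
  event#10 t=23s outcome=F: state=CLOSED
  event#11 t=27s outcome=F: state=OPEN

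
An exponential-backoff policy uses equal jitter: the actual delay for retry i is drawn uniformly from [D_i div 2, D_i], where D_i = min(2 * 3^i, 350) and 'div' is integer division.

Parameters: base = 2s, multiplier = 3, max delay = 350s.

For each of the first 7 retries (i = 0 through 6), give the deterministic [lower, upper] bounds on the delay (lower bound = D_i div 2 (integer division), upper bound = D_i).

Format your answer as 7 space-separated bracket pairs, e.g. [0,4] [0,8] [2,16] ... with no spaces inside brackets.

Computing bounds per retry:
  i=0: D_i=min(2*3^0,350)=2, bounds=[1,2]
  i=1: D_i=min(2*3^1,350)=6, bounds=[3,6]
  i=2: D_i=min(2*3^2,350)=18, bounds=[9,18]
  i=3: D_i=min(2*3^3,350)=54, bounds=[27,54]
  i=4: D_i=min(2*3^4,350)=162, bounds=[81,162]
  i=5: D_i=min(2*3^5,350)=350, bounds=[175,350]
  i=6: D_i=min(2*3^6,350)=350, bounds=[175,350]

Answer: [1,2] [3,6] [9,18] [27,54] [81,162] [175,350] [175,350]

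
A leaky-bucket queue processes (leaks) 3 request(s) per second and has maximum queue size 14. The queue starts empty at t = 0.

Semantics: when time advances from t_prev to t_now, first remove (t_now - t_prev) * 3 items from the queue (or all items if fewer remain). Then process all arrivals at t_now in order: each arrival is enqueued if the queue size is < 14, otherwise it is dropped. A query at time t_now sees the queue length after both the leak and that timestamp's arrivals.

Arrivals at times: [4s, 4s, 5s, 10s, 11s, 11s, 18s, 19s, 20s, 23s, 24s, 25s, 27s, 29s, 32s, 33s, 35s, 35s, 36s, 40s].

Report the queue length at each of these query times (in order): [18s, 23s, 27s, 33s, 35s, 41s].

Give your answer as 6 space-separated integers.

Queue lengths at query times:
  query t=18s: backlog = 1
  query t=23s: backlog = 1
  query t=27s: backlog = 1
  query t=33s: backlog = 1
  query t=35s: backlog = 2
  query t=41s: backlog = 0

Answer: 1 1 1 1 2 0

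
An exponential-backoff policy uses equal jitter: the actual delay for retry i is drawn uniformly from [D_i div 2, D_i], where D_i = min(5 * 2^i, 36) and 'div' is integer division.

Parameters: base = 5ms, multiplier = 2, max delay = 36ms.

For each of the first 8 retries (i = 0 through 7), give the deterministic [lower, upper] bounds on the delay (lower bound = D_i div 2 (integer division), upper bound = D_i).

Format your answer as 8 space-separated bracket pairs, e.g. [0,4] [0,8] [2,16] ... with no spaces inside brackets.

Answer: [2,5] [5,10] [10,20] [18,36] [18,36] [18,36] [18,36] [18,36]

Derivation:
Computing bounds per retry:
  i=0: D_i=min(5*2^0,36)=5, bounds=[2,5]
  i=1: D_i=min(5*2^1,36)=10, bounds=[5,10]
  i=2: D_i=min(5*2^2,36)=20, bounds=[10,20]
  i=3: D_i=min(5*2^3,36)=36, bounds=[18,36]
  i=4: D_i=min(5*2^4,36)=36, bounds=[18,36]
  i=5: D_i=min(5*2^5,36)=36, bounds=[18,36]
  i=6: D_i=min(5*2^6,36)=36, bounds=[18,36]
  i=7: D_i=min(5*2^7,36)=36, bounds=[18,36]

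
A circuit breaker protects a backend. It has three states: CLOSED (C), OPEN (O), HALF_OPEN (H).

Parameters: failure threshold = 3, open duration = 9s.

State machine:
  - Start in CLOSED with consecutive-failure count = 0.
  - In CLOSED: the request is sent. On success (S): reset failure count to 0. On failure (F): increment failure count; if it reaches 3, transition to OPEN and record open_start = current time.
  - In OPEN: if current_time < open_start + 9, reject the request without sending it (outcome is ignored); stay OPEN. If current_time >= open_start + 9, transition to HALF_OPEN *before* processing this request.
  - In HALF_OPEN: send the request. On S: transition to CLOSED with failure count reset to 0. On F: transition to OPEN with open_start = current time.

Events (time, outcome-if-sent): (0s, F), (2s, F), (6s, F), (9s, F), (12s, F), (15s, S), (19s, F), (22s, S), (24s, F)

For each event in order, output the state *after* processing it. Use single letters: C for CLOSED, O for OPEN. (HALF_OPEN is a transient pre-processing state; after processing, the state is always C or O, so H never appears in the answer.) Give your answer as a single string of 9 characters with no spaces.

State after each event:
  event#1 t=0s outcome=F: state=CLOSED
  event#2 t=2s outcome=F: state=CLOSED
  event#3 t=6s outcome=F: state=OPEN
  event#4 t=9s outcome=F: state=OPEN
  event#5 t=12s outcome=F: state=OPEN
  event#6 t=15s outcome=S: state=CLOSED
  event#7 t=19s outcome=F: state=CLOSED
  event#8 t=22s outcome=S: state=CLOSED
  event#9 t=24s outcome=F: state=CLOSED

Answer: CCOOOCCCC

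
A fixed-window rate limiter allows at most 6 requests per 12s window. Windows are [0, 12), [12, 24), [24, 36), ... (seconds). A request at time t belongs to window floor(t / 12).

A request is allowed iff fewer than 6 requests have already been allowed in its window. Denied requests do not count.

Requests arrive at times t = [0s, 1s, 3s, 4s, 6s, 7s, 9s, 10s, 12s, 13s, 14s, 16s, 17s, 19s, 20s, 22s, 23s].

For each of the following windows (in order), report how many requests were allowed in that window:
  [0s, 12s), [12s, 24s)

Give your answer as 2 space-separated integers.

Processing requests:
  req#1 t=0s (window 0): ALLOW
  req#2 t=1s (window 0): ALLOW
  req#3 t=3s (window 0): ALLOW
  req#4 t=4s (window 0): ALLOW
  req#5 t=6s (window 0): ALLOW
  req#6 t=7s (window 0): ALLOW
  req#7 t=9s (window 0): DENY
  req#8 t=10s (window 0): DENY
  req#9 t=12s (window 1): ALLOW
  req#10 t=13s (window 1): ALLOW
  req#11 t=14s (window 1): ALLOW
  req#12 t=16s (window 1): ALLOW
  req#13 t=17s (window 1): ALLOW
  req#14 t=19s (window 1): ALLOW
  req#15 t=20s (window 1): DENY
  req#16 t=22s (window 1): DENY
  req#17 t=23s (window 1): DENY

Allowed counts by window: 6 6

Answer: 6 6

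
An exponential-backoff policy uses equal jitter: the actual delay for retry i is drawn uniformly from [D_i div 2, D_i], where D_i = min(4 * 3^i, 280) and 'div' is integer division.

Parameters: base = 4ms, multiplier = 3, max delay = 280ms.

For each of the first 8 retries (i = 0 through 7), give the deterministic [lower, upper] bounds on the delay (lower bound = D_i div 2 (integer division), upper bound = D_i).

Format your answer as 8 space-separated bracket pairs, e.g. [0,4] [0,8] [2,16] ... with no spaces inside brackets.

Answer: [2,4] [6,12] [18,36] [54,108] [140,280] [140,280] [140,280] [140,280]

Derivation:
Computing bounds per retry:
  i=0: D_i=min(4*3^0,280)=4, bounds=[2,4]
  i=1: D_i=min(4*3^1,280)=12, bounds=[6,12]
  i=2: D_i=min(4*3^2,280)=36, bounds=[18,36]
  i=3: D_i=min(4*3^3,280)=108, bounds=[54,108]
  i=4: D_i=min(4*3^4,280)=280, bounds=[140,280]
  i=5: D_i=min(4*3^5,280)=280, bounds=[140,280]
  i=6: D_i=min(4*3^6,280)=280, bounds=[140,280]
  i=7: D_i=min(4*3^7,280)=280, bounds=[140,280]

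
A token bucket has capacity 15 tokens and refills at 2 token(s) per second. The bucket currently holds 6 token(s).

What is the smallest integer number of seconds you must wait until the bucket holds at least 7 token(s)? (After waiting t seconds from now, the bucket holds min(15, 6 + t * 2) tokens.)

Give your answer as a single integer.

Need 6 + t * 2 >= 7, so t >= 1/2.
Smallest integer t = ceil(1/2) = 1.

Answer: 1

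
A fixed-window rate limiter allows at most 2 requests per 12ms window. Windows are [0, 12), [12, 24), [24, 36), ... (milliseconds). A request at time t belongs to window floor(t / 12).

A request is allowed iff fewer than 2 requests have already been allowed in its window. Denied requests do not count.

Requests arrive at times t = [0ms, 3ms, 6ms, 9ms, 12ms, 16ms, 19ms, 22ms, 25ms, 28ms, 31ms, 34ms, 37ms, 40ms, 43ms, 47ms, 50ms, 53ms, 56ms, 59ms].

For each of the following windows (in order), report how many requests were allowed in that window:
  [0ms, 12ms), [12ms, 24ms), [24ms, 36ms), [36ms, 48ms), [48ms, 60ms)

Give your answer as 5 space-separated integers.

Answer: 2 2 2 2 2

Derivation:
Processing requests:
  req#1 t=0ms (window 0): ALLOW
  req#2 t=3ms (window 0): ALLOW
  req#3 t=6ms (window 0): DENY
  req#4 t=9ms (window 0): DENY
  req#5 t=12ms (window 1): ALLOW
  req#6 t=16ms (window 1): ALLOW
  req#7 t=19ms (window 1): DENY
  req#8 t=22ms (window 1): DENY
  req#9 t=25ms (window 2): ALLOW
  req#10 t=28ms (window 2): ALLOW
  req#11 t=31ms (window 2): DENY
  req#12 t=34ms (window 2): DENY
  req#13 t=37ms (window 3): ALLOW
  req#14 t=40ms (window 3): ALLOW
  req#15 t=43ms (window 3): DENY
  req#16 t=47ms (window 3): DENY
  req#17 t=50ms (window 4): ALLOW
  req#18 t=53ms (window 4): ALLOW
  req#19 t=56ms (window 4): DENY
  req#20 t=59ms (window 4): DENY

Allowed counts by window: 2 2 2 2 2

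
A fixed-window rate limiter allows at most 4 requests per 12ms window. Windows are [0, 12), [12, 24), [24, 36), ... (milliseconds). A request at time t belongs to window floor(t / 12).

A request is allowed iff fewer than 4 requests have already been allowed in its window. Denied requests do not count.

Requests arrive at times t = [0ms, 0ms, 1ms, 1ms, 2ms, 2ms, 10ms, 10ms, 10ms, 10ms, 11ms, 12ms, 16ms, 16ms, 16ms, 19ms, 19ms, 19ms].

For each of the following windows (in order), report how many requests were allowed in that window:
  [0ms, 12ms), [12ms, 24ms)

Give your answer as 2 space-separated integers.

Processing requests:
  req#1 t=0ms (window 0): ALLOW
  req#2 t=0ms (window 0): ALLOW
  req#3 t=1ms (window 0): ALLOW
  req#4 t=1ms (window 0): ALLOW
  req#5 t=2ms (window 0): DENY
  req#6 t=2ms (window 0): DENY
  req#7 t=10ms (window 0): DENY
  req#8 t=10ms (window 0): DENY
  req#9 t=10ms (window 0): DENY
  req#10 t=10ms (window 0): DENY
  req#11 t=11ms (window 0): DENY
  req#12 t=12ms (window 1): ALLOW
  req#13 t=16ms (window 1): ALLOW
  req#14 t=16ms (window 1): ALLOW
  req#15 t=16ms (window 1): ALLOW
  req#16 t=19ms (window 1): DENY
  req#17 t=19ms (window 1): DENY
  req#18 t=19ms (window 1): DENY

Allowed counts by window: 4 4

Answer: 4 4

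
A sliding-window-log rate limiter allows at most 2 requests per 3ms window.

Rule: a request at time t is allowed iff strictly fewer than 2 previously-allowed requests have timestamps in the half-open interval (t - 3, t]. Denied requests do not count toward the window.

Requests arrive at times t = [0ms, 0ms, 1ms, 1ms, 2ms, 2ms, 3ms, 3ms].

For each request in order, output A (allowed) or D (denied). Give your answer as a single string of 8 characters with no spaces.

Answer: AADDDDAA

Derivation:
Tracking allowed requests in the window:
  req#1 t=0ms: ALLOW
  req#2 t=0ms: ALLOW
  req#3 t=1ms: DENY
  req#4 t=1ms: DENY
  req#5 t=2ms: DENY
  req#6 t=2ms: DENY
  req#7 t=3ms: ALLOW
  req#8 t=3ms: ALLOW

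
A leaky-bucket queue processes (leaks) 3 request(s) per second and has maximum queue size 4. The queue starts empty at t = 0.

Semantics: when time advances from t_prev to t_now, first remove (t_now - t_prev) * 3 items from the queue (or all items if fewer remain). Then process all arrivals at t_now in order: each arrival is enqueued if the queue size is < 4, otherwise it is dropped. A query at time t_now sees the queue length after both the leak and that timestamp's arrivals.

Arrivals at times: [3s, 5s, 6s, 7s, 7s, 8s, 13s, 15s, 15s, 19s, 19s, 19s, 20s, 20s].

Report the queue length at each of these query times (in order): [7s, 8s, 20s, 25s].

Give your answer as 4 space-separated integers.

Queue lengths at query times:
  query t=7s: backlog = 2
  query t=8s: backlog = 1
  query t=20s: backlog = 2
  query t=25s: backlog = 0

Answer: 2 1 2 0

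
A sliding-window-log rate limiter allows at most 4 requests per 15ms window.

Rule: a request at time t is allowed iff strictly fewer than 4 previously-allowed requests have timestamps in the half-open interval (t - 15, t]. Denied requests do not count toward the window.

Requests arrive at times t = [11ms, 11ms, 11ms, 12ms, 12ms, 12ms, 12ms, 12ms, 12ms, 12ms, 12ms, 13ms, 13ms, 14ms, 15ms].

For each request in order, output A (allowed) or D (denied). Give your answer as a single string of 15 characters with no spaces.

Tracking allowed requests in the window:
  req#1 t=11ms: ALLOW
  req#2 t=11ms: ALLOW
  req#3 t=11ms: ALLOW
  req#4 t=12ms: ALLOW
  req#5 t=12ms: DENY
  req#6 t=12ms: DENY
  req#7 t=12ms: DENY
  req#8 t=12ms: DENY
  req#9 t=12ms: DENY
  req#10 t=12ms: DENY
  req#11 t=12ms: DENY
  req#12 t=13ms: DENY
  req#13 t=13ms: DENY
  req#14 t=14ms: DENY
  req#15 t=15ms: DENY

Answer: AAAADDDDDDDDDDD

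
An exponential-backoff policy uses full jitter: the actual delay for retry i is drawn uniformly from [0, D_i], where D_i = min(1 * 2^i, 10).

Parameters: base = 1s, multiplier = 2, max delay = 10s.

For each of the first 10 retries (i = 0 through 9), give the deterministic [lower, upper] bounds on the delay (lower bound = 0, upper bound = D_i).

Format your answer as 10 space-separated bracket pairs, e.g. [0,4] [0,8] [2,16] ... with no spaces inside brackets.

Computing bounds per retry:
  i=0: D_i=min(1*2^0,10)=1, bounds=[0,1]
  i=1: D_i=min(1*2^1,10)=2, bounds=[0,2]
  i=2: D_i=min(1*2^2,10)=4, bounds=[0,4]
  i=3: D_i=min(1*2^3,10)=8, bounds=[0,8]
  i=4: D_i=min(1*2^4,10)=10, bounds=[0,10]
  i=5: D_i=min(1*2^5,10)=10, bounds=[0,10]
  i=6: D_i=min(1*2^6,10)=10, bounds=[0,10]
  i=7: D_i=min(1*2^7,10)=10, bounds=[0,10]
  i=8: D_i=min(1*2^8,10)=10, bounds=[0,10]
  i=9: D_i=min(1*2^9,10)=10, bounds=[0,10]

Answer: [0,1] [0,2] [0,4] [0,8] [0,10] [0,10] [0,10] [0,10] [0,10] [0,10]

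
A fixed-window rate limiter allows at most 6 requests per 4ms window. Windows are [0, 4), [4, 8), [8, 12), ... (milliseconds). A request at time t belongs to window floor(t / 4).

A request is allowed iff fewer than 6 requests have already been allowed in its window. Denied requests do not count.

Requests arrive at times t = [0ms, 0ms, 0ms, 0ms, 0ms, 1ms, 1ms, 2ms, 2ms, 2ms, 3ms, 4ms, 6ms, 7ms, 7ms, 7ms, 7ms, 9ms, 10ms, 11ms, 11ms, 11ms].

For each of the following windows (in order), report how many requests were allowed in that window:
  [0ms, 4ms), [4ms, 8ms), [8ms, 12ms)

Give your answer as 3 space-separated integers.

Processing requests:
  req#1 t=0ms (window 0): ALLOW
  req#2 t=0ms (window 0): ALLOW
  req#3 t=0ms (window 0): ALLOW
  req#4 t=0ms (window 0): ALLOW
  req#5 t=0ms (window 0): ALLOW
  req#6 t=1ms (window 0): ALLOW
  req#7 t=1ms (window 0): DENY
  req#8 t=2ms (window 0): DENY
  req#9 t=2ms (window 0): DENY
  req#10 t=2ms (window 0): DENY
  req#11 t=3ms (window 0): DENY
  req#12 t=4ms (window 1): ALLOW
  req#13 t=6ms (window 1): ALLOW
  req#14 t=7ms (window 1): ALLOW
  req#15 t=7ms (window 1): ALLOW
  req#16 t=7ms (window 1): ALLOW
  req#17 t=7ms (window 1): ALLOW
  req#18 t=9ms (window 2): ALLOW
  req#19 t=10ms (window 2): ALLOW
  req#20 t=11ms (window 2): ALLOW
  req#21 t=11ms (window 2): ALLOW
  req#22 t=11ms (window 2): ALLOW

Allowed counts by window: 6 6 5

Answer: 6 6 5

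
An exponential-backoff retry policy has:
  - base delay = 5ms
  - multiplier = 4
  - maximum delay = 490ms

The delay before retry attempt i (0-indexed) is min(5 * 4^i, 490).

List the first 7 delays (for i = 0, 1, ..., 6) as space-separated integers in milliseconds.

Answer: 5 20 80 320 490 490 490

Derivation:
Computing each delay:
  i=0: min(5*4^0, 490) = 5
  i=1: min(5*4^1, 490) = 20
  i=2: min(5*4^2, 490) = 80
  i=3: min(5*4^3, 490) = 320
  i=4: min(5*4^4, 490) = 490
  i=5: min(5*4^5, 490) = 490
  i=6: min(5*4^6, 490) = 490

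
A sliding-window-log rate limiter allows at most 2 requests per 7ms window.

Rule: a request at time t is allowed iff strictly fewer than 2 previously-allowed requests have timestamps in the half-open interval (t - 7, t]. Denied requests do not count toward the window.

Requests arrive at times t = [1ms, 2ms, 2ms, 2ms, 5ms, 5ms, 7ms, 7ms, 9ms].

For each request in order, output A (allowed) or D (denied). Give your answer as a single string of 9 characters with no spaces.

Tracking allowed requests in the window:
  req#1 t=1ms: ALLOW
  req#2 t=2ms: ALLOW
  req#3 t=2ms: DENY
  req#4 t=2ms: DENY
  req#5 t=5ms: DENY
  req#6 t=5ms: DENY
  req#7 t=7ms: DENY
  req#8 t=7ms: DENY
  req#9 t=9ms: ALLOW

Answer: AADDDDDDA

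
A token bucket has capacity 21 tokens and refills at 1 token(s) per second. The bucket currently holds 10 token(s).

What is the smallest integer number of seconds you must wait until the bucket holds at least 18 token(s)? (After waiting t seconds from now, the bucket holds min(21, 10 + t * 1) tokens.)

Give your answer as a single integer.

Answer: 8

Derivation:
Need 10 + t * 1 >= 18, so t >= 8/1.
Smallest integer t = ceil(8/1) = 8.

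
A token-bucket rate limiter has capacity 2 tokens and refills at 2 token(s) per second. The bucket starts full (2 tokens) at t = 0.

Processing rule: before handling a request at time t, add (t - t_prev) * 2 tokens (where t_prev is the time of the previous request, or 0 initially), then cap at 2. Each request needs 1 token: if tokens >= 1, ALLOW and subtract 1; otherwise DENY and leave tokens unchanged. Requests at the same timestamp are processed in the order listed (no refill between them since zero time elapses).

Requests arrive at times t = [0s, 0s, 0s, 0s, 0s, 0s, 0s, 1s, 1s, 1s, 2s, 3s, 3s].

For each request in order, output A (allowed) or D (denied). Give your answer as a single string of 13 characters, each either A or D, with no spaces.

Simulating step by step:
  req#1 t=0s: ALLOW
  req#2 t=0s: ALLOW
  req#3 t=0s: DENY
  req#4 t=0s: DENY
  req#5 t=0s: DENY
  req#6 t=0s: DENY
  req#7 t=0s: DENY
  req#8 t=1s: ALLOW
  req#9 t=1s: ALLOW
  req#10 t=1s: DENY
  req#11 t=2s: ALLOW
  req#12 t=3s: ALLOW
  req#13 t=3s: ALLOW

Answer: AADDDDDAADAAA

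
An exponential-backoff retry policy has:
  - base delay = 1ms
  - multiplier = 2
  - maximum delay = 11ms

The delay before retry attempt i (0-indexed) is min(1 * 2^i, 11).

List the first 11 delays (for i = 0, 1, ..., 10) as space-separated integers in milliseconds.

Answer: 1 2 4 8 11 11 11 11 11 11 11

Derivation:
Computing each delay:
  i=0: min(1*2^0, 11) = 1
  i=1: min(1*2^1, 11) = 2
  i=2: min(1*2^2, 11) = 4
  i=3: min(1*2^3, 11) = 8
  i=4: min(1*2^4, 11) = 11
  i=5: min(1*2^5, 11) = 11
  i=6: min(1*2^6, 11) = 11
  i=7: min(1*2^7, 11) = 11
  i=8: min(1*2^8, 11) = 11
  i=9: min(1*2^9, 11) = 11
  i=10: min(1*2^10, 11) = 11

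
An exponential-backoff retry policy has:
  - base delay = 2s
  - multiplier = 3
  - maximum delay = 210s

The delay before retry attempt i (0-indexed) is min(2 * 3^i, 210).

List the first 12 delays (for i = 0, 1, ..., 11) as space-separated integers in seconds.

Computing each delay:
  i=0: min(2*3^0, 210) = 2
  i=1: min(2*3^1, 210) = 6
  i=2: min(2*3^2, 210) = 18
  i=3: min(2*3^3, 210) = 54
  i=4: min(2*3^4, 210) = 162
  i=5: min(2*3^5, 210) = 210
  i=6: min(2*3^6, 210) = 210
  i=7: min(2*3^7, 210) = 210
  i=8: min(2*3^8, 210) = 210
  i=9: min(2*3^9, 210) = 210
  i=10: min(2*3^10, 210) = 210
  i=11: min(2*3^11, 210) = 210

Answer: 2 6 18 54 162 210 210 210 210 210 210 210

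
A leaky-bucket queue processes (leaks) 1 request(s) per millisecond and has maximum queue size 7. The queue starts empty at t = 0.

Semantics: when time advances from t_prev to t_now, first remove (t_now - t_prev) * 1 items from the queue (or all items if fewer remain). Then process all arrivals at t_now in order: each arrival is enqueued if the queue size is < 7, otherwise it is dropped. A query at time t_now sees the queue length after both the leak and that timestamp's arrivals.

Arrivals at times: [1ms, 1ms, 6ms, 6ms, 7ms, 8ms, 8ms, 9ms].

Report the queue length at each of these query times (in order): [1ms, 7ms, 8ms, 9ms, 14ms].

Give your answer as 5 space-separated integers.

Queue lengths at query times:
  query t=1ms: backlog = 2
  query t=7ms: backlog = 2
  query t=8ms: backlog = 3
  query t=9ms: backlog = 3
  query t=14ms: backlog = 0

Answer: 2 2 3 3 0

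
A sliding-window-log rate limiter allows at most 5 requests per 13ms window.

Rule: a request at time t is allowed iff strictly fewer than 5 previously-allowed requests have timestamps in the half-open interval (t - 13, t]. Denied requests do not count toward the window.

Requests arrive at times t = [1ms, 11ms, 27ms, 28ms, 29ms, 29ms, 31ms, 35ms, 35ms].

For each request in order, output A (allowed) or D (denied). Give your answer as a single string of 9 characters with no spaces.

Tracking allowed requests in the window:
  req#1 t=1ms: ALLOW
  req#2 t=11ms: ALLOW
  req#3 t=27ms: ALLOW
  req#4 t=28ms: ALLOW
  req#5 t=29ms: ALLOW
  req#6 t=29ms: ALLOW
  req#7 t=31ms: ALLOW
  req#8 t=35ms: DENY
  req#9 t=35ms: DENY

Answer: AAAAAAADD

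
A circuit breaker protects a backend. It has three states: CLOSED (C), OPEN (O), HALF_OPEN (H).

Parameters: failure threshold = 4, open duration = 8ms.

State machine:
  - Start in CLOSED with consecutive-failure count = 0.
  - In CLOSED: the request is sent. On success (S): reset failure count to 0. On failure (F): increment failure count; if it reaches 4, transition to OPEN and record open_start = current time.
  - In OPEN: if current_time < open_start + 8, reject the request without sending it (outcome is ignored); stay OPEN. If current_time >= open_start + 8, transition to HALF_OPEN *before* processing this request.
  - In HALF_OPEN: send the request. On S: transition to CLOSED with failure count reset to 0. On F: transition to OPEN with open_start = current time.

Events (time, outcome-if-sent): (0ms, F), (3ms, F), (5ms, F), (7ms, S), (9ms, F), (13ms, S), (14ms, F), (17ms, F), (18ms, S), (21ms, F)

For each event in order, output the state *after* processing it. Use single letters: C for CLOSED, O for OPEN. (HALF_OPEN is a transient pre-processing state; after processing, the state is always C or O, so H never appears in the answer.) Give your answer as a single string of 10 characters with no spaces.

State after each event:
  event#1 t=0ms outcome=F: state=CLOSED
  event#2 t=3ms outcome=F: state=CLOSED
  event#3 t=5ms outcome=F: state=CLOSED
  event#4 t=7ms outcome=S: state=CLOSED
  event#5 t=9ms outcome=F: state=CLOSED
  event#6 t=13ms outcome=S: state=CLOSED
  event#7 t=14ms outcome=F: state=CLOSED
  event#8 t=17ms outcome=F: state=CLOSED
  event#9 t=18ms outcome=S: state=CLOSED
  event#10 t=21ms outcome=F: state=CLOSED

Answer: CCCCCCCCCC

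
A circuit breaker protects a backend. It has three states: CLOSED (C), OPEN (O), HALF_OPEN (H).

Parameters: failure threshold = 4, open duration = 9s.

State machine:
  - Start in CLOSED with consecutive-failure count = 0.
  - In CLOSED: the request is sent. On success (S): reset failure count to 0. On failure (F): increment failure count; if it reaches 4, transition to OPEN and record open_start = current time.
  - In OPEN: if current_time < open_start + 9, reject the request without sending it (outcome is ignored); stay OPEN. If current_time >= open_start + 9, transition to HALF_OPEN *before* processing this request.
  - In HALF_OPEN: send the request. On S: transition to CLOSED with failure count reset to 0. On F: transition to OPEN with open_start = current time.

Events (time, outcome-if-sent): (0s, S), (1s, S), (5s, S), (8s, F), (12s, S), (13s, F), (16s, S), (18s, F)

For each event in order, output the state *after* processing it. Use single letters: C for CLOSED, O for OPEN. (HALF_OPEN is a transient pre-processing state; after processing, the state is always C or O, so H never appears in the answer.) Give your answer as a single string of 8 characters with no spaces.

State after each event:
  event#1 t=0s outcome=S: state=CLOSED
  event#2 t=1s outcome=S: state=CLOSED
  event#3 t=5s outcome=S: state=CLOSED
  event#4 t=8s outcome=F: state=CLOSED
  event#5 t=12s outcome=S: state=CLOSED
  event#6 t=13s outcome=F: state=CLOSED
  event#7 t=16s outcome=S: state=CLOSED
  event#8 t=18s outcome=F: state=CLOSED

Answer: CCCCCCCC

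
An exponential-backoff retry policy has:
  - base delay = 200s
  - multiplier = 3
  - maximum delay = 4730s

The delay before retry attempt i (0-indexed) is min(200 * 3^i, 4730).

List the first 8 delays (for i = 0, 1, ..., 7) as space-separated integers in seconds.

Computing each delay:
  i=0: min(200*3^0, 4730) = 200
  i=1: min(200*3^1, 4730) = 600
  i=2: min(200*3^2, 4730) = 1800
  i=3: min(200*3^3, 4730) = 4730
  i=4: min(200*3^4, 4730) = 4730
  i=5: min(200*3^5, 4730) = 4730
  i=6: min(200*3^6, 4730) = 4730
  i=7: min(200*3^7, 4730) = 4730

Answer: 200 600 1800 4730 4730 4730 4730 4730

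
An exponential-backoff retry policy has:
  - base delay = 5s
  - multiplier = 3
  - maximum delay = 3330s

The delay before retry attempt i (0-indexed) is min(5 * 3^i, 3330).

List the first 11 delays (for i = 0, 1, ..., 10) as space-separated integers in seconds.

Answer: 5 15 45 135 405 1215 3330 3330 3330 3330 3330

Derivation:
Computing each delay:
  i=0: min(5*3^0, 3330) = 5
  i=1: min(5*3^1, 3330) = 15
  i=2: min(5*3^2, 3330) = 45
  i=3: min(5*3^3, 3330) = 135
  i=4: min(5*3^4, 3330) = 405
  i=5: min(5*3^5, 3330) = 1215
  i=6: min(5*3^6, 3330) = 3330
  i=7: min(5*3^7, 3330) = 3330
  i=8: min(5*3^8, 3330) = 3330
  i=9: min(5*3^9, 3330) = 3330
  i=10: min(5*3^10, 3330) = 3330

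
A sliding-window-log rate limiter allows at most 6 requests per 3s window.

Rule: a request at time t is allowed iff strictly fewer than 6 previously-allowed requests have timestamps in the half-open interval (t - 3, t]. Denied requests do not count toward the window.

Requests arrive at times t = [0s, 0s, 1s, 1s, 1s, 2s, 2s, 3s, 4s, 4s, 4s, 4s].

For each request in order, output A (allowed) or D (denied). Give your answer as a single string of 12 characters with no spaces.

Tracking allowed requests in the window:
  req#1 t=0s: ALLOW
  req#2 t=0s: ALLOW
  req#3 t=1s: ALLOW
  req#4 t=1s: ALLOW
  req#5 t=1s: ALLOW
  req#6 t=2s: ALLOW
  req#7 t=2s: DENY
  req#8 t=3s: ALLOW
  req#9 t=4s: ALLOW
  req#10 t=4s: ALLOW
  req#11 t=4s: ALLOW
  req#12 t=4s: ALLOW

Answer: AAAAAADAAAAA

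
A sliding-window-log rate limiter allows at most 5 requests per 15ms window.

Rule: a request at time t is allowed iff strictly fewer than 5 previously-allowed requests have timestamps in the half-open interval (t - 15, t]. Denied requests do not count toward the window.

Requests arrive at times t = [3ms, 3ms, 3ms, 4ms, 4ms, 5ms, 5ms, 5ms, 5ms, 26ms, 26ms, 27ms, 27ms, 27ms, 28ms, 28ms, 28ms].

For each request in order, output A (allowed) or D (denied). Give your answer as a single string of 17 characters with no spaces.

Answer: AAAAADDDDAAAAADDD

Derivation:
Tracking allowed requests in the window:
  req#1 t=3ms: ALLOW
  req#2 t=3ms: ALLOW
  req#3 t=3ms: ALLOW
  req#4 t=4ms: ALLOW
  req#5 t=4ms: ALLOW
  req#6 t=5ms: DENY
  req#7 t=5ms: DENY
  req#8 t=5ms: DENY
  req#9 t=5ms: DENY
  req#10 t=26ms: ALLOW
  req#11 t=26ms: ALLOW
  req#12 t=27ms: ALLOW
  req#13 t=27ms: ALLOW
  req#14 t=27ms: ALLOW
  req#15 t=28ms: DENY
  req#16 t=28ms: DENY
  req#17 t=28ms: DENY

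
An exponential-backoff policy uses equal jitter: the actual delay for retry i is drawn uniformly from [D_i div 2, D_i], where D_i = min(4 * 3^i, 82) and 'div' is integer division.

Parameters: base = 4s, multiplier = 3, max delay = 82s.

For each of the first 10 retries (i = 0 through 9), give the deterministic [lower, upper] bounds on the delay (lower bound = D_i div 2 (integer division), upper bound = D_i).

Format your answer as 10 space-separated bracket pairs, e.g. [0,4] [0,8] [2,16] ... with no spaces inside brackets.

Computing bounds per retry:
  i=0: D_i=min(4*3^0,82)=4, bounds=[2,4]
  i=1: D_i=min(4*3^1,82)=12, bounds=[6,12]
  i=2: D_i=min(4*3^2,82)=36, bounds=[18,36]
  i=3: D_i=min(4*3^3,82)=82, bounds=[41,82]
  i=4: D_i=min(4*3^4,82)=82, bounds=[41,82]
  i=5: D_i=min(4*3^5,82)=82, bounds=[41,82]
  i=6: D_i=min(4*3^6,82)=82, bounds=[41,82]
  i=7: D_i=min(4*3^7,82)=82, bounds=[41,82]
  i=8: D_i=min(4*3^8,82)=82, bounds=[41,82]
  i=9: D_i=min(4*3^9,82)=82, bounds=[41,82]

Answer: [2,4] [6,12] [18,36] [41,82] [41,82] [41,82] [41,82] [41,82] [41,82] [41,82]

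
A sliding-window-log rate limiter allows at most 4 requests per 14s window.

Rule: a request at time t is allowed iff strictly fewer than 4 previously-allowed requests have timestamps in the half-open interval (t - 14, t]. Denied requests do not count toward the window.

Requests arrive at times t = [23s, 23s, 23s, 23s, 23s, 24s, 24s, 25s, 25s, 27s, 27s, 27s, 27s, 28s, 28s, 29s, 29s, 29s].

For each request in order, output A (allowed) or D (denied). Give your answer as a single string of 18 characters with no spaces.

Answer: AAAADDDDDDDDDDDDDD

Derivation:
Tracking allowed requests in the window:
  req#1 t=23s: ALLOW
  req#2 t=23s: ALLOW
  req#3 t=23s: ALLOW
  req#4 t=23s: ALLOW
  req#5 t=23s: DENY
  req#6 t=24s: DENY
  req#7 t=24s: DENY
  req#8 t=25s: DENY
  req#9 t=25s: DENY
  req#10 t=27s: DENY
  req#11 t=27s: DENY
  req#12 t=27s: DENY
  req#13 t=27s: DENY
  req#14 t=28s: DENY
  req#15 t=28s: DENY
  req#16 t=29s: DENY
  req#17 t=29s: DENY
  req#18 t=29s: DENY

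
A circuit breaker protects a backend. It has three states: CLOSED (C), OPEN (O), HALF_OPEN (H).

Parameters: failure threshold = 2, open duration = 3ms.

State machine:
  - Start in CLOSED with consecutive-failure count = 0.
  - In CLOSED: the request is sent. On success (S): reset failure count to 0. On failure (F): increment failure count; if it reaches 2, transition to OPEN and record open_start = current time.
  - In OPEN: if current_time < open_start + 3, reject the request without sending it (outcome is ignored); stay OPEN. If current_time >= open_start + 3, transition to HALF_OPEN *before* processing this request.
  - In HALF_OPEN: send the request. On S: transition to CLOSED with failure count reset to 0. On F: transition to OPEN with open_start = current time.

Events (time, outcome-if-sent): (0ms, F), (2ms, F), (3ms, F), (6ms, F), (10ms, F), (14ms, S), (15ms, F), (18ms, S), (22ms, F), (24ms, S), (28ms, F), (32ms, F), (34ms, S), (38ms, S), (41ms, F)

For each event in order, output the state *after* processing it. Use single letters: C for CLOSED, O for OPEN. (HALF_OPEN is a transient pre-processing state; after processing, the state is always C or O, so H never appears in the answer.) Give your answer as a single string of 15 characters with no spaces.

State after each event:
  event#1 t=0ms outcome=F: state=CLOSED
  event#2 t=2ms outcome=F: state=OPEN
  event#3 t=3ms outcome=F: state=OPEN
  event#4 t=6ms outcome=F: state=OPEN
  event#5 t=10ms outcome=F: state=OPEN
  event#6 t=14ms outcome=S: state=CLOSED
  event#7 t=15ms outcome=F: state=CLOSED
  event#8 t=18ms outcome=S: state=CLOSED
  event#9 t=22ms outcome=F: state=CLOSED
  event#10 t=24ms outcome=S: state=CLOSED
  event#11 t=28ms outcome=F: state=CLOSED
  event#12 t=32ms outcome=F: state=OPEN
  event#13 t=34ms outcome=S: state=OPEN
  event#14 t=38ms outcome=S: state=CLOSED
  event#15 t=41ms outcome=F: state=CLOSED

Answer: COOOOCCCCCCOOCC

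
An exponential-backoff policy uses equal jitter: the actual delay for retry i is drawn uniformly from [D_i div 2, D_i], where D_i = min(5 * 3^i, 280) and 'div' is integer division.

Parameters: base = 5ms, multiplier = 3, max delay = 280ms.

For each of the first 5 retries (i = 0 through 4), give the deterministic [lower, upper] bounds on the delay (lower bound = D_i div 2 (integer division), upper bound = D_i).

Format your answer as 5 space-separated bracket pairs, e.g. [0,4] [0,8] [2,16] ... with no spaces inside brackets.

Answer: [2,5] [7,15] [22,45] [67,135] [140,280]

Derivation:
Computing bounds per retry:
  i=0: D_i=min(5*3^0,280)=5, bounds=[2,5]
  i=1: D_i=min(5*3^1,280)=15, bounds=[7,15]
  i=2: D_i=min(5*3^2,280)=45, bounds=[22,45]
  i=3: D_i=min(5*3^3,280)=135, bounds=[67,135]
  i=4: D_i=min(5*3^4,280)=280, bounds=[140,280]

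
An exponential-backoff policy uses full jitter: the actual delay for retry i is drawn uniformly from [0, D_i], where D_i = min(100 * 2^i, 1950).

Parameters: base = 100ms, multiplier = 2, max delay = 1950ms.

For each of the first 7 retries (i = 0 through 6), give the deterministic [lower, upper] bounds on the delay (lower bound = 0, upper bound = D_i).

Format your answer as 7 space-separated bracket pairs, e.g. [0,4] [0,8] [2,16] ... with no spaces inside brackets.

Computing bounds per retry:
  i=0: D_i=min(100*2^0,1950)=100, bounds=[0,100]
  i=1: D_i=min(100*2^1,1950)=200, bounds=[0,200]
  i=2: D_i=min(100*2^2,1950)=400, bounds=[0,400]
  i=3: D_i=min(100*2^3,1950)=800, bounds=[0,800]
  i=4: D_i=min(100*2^4,1950)=1600, bounds=[0,1600]
  i=5: D_i=min(100*2^5,1950)=1950, bounds=[0,1950]
  i=6: D_i=min(100*2^6,1950)=1950, bounds=[0,1950]

Answer: [0,100] [0,200] [0,400] [0,800] [0,1600] [0,1950] [0,1950]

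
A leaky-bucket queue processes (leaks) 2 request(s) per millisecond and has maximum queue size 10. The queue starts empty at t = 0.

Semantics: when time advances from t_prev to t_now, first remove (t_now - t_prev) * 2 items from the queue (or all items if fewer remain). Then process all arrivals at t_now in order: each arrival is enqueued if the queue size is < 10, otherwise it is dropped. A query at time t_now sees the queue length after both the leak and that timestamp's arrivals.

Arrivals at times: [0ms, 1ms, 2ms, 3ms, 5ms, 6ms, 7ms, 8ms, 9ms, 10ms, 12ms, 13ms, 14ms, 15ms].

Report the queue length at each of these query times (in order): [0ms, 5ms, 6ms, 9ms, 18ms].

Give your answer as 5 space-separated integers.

Answer: 1 1 1 1 0

Derivation:
Queue lengths at query times:
  query t=0ms: backlog = 1
  query t=5ms: backlog = 1
  query t=6ms: backlog = 1
  query t=9ms: backlog = 1
  query t=18ms: backlog = 0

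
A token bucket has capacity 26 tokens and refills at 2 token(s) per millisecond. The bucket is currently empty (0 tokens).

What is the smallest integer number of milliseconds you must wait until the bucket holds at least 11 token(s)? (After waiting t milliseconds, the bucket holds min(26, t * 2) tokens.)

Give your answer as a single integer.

Answer: 6

Derivation:
Need t * 2 >= 11, so t >= 11/2.
Smallest integer t = ceil(11/2) = 6.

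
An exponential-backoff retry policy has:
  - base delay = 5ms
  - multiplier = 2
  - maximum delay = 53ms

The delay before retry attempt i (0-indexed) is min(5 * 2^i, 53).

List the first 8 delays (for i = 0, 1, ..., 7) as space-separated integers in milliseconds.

Computing each delay:
  i=0: min(5*2^0, 53) = 5
  i=1: min(5*2^1, 53) = 10
  i=2: min(5*2^2, 53) = 20
  i=3: min(5*2^3, 53) = 40
  i=4: min(5*2^4, 53) = 53
  i=5: min(5*2^5, 53) = 53
  i=6: min(5*2^6, 53) = 53
  i=7: min(5*2^7, 53) = 53

Answer: 5 10 20 40 53 53 53 53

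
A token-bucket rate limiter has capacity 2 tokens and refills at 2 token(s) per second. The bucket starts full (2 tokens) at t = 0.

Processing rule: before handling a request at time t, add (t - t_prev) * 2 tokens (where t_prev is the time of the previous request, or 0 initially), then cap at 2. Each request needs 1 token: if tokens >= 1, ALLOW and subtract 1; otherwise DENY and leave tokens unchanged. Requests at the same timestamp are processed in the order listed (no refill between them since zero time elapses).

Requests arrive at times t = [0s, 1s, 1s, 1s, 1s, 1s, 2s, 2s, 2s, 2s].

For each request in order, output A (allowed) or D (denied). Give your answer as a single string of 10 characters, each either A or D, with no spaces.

Simulating step by step:
  req#1 t=0s: ALLOW
  req#2 t=1s: ALLOW
  req#3 t=1s: ALLOW
  req#4 t=1s: DENY
  req#5 t=1s: DENY
  req#6 t=1s: DENY
  req#7 t=2s: ALLOW
  req#8 t=2s: ALLOW
  req#9 t=2s: DENY
  req#10 t=2s: DENY

Answer: AAADDDAADD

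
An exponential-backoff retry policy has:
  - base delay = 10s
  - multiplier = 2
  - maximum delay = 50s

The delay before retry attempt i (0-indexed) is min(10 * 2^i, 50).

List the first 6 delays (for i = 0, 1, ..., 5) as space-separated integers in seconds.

Answer: 10 20 40 50 50 50

Derivation:
Computing each delay:
  i=0: min(10*2^0, 50) = 10
  i=1: min(10*2^1, 50) = 20
  i=2: min(10*2^2, 50) = 40
  i=3: min(10*2^3, 50) = 50
  i=4: min(10*2^4, 50) = 50
  i=5: min(10*2^5, 50) = 50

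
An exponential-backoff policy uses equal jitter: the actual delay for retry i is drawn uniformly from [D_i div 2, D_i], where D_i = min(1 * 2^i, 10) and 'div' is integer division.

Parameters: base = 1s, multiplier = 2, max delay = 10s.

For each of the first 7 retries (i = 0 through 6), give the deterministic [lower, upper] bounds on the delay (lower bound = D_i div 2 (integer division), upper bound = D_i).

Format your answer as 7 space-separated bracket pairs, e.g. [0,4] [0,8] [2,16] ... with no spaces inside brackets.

Answer: [0,1] [1,2] [2,4] [4,8] [5,10] [5,10] [5,10]

Derivation:
Computing bounds per retry:
  i=0: D_i=min(1*2^0,10)=1, bounds=[0,1]
  i=1: D_i=min(1*2^1,10)=2, bounds=[1,2]
  i=2: D_i=min(1*2^2,10)=4, bounds=[2,4]
  i=3: D_i=min(1*2^3,10)=8, bounds=[4,8]
  i=4: D_i=min(1*2^4,10)=10, bounds=[5,10]
  i=5: D_i=min(1*2^5,10)=10, bounds=[5,10]
  i=6: D_i=min(1*2^6,10)=10, bounds=[5,10]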